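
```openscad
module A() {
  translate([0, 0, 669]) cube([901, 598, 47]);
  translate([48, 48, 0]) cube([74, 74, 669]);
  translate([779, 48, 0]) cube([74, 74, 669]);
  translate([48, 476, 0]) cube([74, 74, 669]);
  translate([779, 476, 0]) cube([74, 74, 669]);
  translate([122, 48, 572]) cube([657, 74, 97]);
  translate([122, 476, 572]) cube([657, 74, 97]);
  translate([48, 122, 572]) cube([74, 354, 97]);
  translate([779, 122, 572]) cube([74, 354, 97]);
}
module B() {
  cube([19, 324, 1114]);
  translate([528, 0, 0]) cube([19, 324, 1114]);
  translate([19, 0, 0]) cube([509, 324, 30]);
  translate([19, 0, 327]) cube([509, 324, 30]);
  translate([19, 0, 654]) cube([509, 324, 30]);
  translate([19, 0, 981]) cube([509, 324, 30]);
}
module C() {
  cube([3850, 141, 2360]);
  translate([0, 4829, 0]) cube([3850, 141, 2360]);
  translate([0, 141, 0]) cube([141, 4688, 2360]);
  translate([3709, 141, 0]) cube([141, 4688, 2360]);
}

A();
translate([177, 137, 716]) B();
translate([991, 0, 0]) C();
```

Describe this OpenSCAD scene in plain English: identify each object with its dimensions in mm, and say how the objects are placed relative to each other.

A is a rectangular dining table. The top is 901×598×47 mm with its upper surface at z = 716 mm. It stands on four 74×74 mm square legs, each inset 48 mm from the nearest pair of top edges, running from the floor to the underside of the top. Four apron rails, 74 mm thick and 97 mm tall, run between adjacent legs with their top edges flush with the underside of the top and their outer faces flush with the legs' outer faces.

B is a bookshelf 547 mm wide overall, 324 mm deep and 1114 mm tall. The two sides are 19 mm thick vertical panels. 4 horizontal shelves of 30 mm thickness span between the inner faces of the sides; the lowest shelf sits on the floor and shelves are stacked with a clear vertical gap of 297 mm between each pair.

C is a box-shaped house frame (walls only): outside footprint 3850×4970 mm, wall height 2360 mm, wall thickness 141 mm. The two y-facing walls run the full x-width; the two x-facing walls fit between the inner faces of the y-facing walls.

The bookshelf is on top of the table, centred. The house frame is on the floor beside the table on its +x side.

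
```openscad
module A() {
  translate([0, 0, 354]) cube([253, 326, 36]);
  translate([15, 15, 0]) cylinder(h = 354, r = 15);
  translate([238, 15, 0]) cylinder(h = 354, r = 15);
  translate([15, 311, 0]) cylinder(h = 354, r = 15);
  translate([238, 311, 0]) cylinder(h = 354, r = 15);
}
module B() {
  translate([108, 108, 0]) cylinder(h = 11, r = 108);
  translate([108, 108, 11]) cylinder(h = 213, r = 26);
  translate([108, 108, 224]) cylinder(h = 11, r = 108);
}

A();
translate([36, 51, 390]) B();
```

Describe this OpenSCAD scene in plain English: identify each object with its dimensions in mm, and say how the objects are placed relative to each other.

A is a four-legged stool. The seat is 253×326 mm, 36 mm thick, top at z = 390 mm. It stands on four round legs, each 30 mm in diameter, from z = 0 to the seat underside, each leg's axis is inset half a diameter from the nearest pair of seat edges (so the leg's bounding box is flush with the corner).

B is a spool: two coaxial disc flanges of radius 108 mm and thickness 11 mm, joined by a core cylinder of radius 26 mm and height 213 mm. The lower flange rests on z = 0 and the three cylinders share a vertical axis.

The spool is on top of the stool.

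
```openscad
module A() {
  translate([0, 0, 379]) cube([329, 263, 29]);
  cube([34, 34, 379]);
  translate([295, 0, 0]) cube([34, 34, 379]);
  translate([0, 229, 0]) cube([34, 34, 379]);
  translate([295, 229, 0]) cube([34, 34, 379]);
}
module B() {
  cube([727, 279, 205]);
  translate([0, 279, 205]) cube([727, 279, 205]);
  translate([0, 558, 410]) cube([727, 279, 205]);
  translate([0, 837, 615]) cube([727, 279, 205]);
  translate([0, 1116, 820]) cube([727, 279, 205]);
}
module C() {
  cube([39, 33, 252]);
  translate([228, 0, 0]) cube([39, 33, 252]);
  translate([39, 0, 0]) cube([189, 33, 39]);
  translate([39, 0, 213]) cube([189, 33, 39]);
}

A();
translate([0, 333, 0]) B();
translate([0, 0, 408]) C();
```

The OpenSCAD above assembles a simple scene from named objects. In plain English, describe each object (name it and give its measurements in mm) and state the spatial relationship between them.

A is a simple wooden stool: a rectangular seat 329 mm (x) by 263 mm (y), 29 mm thick, top face at z = 408 mm, on four square legs, each 34×34 mm in cross-section. The legs rest on z = 0, each flush with a corner of the seat.

B is a straight staircase of 5 solid steps. Each step is 727 mm wide (x), 279 mm deep (y, the going) and 205 mm tall (the rise). The first step rests on the floor; each subsequent step sits one going further in +y and one rise higher in +z, directly behind and above the previous step with no overlap.

C is a rectangular picture frame lying in the x–z plane (depth along y). The opening is 189 mm wide (x) by 174 mm tall (z), surrounded by a border 39 mm wide on all four sides. The frame is 33 mm deep and is made of two full-height vertical stiles with two horizontal rails fitted between them.

The staircase is on the floor beside the stool on its +y side. The picture frame is on top of the stool.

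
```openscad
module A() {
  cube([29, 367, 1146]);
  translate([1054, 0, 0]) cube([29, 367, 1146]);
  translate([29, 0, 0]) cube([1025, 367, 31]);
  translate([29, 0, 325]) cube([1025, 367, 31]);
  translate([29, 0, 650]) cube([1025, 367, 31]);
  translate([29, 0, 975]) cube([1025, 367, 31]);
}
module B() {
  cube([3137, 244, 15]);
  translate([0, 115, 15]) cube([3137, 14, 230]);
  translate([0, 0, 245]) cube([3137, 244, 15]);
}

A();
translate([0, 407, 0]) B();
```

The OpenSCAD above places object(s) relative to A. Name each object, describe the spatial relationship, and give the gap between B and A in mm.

A is a bookshelf. B is an I-beam. The I-beam is on the floor beside the bookshelf on its +y side. The gap between the I-beam and the bookshelf is 40 mm.

The I-beam's nearest face is 40 mm from the bookshelf's +y face.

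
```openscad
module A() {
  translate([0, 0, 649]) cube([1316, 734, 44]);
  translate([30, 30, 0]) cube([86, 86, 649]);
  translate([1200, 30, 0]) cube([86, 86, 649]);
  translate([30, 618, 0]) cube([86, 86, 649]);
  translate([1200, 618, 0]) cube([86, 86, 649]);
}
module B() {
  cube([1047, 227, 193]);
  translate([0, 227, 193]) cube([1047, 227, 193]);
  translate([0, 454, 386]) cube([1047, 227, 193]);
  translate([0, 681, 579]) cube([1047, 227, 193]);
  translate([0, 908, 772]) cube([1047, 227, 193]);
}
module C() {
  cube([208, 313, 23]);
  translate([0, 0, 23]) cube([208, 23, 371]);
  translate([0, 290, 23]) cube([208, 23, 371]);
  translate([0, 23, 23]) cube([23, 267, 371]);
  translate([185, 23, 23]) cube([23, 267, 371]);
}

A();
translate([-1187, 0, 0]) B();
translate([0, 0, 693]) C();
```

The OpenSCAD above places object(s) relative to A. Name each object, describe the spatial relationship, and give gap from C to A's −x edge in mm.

A is a table. B is a staircase. C is an open box. The staircase is on the floor beside the table on its −x side. The open box is on top of the table. The gap from the open box to the table's −x edge is 0 mm.

The open box's min-x is at 0; the table's min-x is 0; gap = 0 mm.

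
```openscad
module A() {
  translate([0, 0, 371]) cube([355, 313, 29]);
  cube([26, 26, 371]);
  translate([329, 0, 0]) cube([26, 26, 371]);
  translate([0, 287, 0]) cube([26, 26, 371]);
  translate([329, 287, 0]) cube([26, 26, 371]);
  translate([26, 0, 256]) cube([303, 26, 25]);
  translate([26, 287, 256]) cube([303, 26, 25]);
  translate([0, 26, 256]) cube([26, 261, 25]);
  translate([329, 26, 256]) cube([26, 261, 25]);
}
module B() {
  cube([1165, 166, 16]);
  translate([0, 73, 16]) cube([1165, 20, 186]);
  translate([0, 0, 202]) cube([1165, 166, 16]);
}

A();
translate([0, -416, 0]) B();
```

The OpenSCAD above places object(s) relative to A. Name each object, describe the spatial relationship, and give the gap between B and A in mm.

A is a stool. B is an I-beam. The I-beam is on the floor beside the stool on its −y side. The gap between the I-beam and the stool is 250 mm.

The I-beam's nearest face is 250 mm from the stool's −y face.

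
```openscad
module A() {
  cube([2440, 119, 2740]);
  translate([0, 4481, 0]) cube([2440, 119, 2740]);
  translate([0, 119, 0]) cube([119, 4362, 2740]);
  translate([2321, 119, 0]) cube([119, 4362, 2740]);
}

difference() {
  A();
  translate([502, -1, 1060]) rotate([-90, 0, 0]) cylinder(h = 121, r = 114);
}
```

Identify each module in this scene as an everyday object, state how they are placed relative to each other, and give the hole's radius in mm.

The subtracted cylinder has r = 114 mm.

A is a house frame. The house frame has a circular hole through its front wall. The hole's radius is 114 mm.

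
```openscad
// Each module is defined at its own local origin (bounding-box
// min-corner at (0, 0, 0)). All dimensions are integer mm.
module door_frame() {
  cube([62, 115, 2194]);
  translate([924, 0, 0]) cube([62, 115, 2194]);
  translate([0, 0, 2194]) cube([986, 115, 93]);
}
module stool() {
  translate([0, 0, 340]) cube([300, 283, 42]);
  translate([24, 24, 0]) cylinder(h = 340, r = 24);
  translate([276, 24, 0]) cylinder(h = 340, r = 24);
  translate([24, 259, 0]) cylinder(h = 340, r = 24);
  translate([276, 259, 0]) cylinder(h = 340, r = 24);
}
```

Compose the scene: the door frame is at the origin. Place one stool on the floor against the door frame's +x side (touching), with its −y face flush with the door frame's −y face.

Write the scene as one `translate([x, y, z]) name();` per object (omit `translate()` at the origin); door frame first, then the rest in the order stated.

door_frame();
translate([986, 0, 0]) stool();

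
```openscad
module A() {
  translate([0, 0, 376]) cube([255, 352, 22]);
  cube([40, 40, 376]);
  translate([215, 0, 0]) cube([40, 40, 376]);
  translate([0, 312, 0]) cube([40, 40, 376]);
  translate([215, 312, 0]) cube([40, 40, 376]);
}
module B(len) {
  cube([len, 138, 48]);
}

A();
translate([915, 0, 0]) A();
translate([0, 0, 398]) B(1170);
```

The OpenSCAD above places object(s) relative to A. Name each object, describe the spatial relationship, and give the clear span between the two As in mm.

Second stool starts at x = 915; first ends at x = 255; clear span = 915 − 255 = 660 mm.

A is a stool. B is a beam. A beam spans the tops of two stools. The clear span between the two stools is 660 mm.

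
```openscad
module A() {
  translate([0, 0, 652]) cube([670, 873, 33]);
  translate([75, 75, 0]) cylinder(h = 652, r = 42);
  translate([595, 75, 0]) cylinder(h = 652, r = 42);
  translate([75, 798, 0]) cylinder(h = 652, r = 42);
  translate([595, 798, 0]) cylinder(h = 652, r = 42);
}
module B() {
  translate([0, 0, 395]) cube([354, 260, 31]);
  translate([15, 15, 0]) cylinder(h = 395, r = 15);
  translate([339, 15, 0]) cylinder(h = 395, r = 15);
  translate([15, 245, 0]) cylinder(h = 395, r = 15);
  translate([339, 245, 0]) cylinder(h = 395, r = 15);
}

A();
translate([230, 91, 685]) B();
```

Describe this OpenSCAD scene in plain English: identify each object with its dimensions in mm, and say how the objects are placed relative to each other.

A is a table with a 670×873 mm rectangular top, 33 mm thick, top surface at z = 685 mm, supported by four round legs of 84 mm diameter, each leg's bounding box inset 33 mm from the nearest pair of top edges, running from the floor.

B is a simple wooden stool: a rectangular seat 354 mm (x) by 260 mm (y), 31 mm thick, top face at z = 426 mm, on four round legs, each 30 mm in diameter. The legs rest on z = 0, each leg's axis is inset half a diameter from the nearest pair of seat edges (so the leg's bounding box is flush with the corner).

The stool is on top of the table.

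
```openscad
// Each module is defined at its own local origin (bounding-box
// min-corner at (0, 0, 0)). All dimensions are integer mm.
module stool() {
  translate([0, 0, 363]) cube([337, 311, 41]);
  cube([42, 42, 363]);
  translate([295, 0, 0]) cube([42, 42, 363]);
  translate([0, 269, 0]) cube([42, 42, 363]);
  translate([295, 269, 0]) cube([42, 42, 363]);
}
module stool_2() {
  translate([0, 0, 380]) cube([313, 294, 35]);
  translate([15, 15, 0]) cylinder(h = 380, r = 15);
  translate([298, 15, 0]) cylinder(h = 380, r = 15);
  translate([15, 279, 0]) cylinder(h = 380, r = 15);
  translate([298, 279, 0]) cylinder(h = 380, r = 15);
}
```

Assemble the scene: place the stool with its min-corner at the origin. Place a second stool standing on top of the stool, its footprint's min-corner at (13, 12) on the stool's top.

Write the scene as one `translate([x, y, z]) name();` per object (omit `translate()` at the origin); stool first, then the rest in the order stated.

stool();
translate([13, 12, 404]) stool_2();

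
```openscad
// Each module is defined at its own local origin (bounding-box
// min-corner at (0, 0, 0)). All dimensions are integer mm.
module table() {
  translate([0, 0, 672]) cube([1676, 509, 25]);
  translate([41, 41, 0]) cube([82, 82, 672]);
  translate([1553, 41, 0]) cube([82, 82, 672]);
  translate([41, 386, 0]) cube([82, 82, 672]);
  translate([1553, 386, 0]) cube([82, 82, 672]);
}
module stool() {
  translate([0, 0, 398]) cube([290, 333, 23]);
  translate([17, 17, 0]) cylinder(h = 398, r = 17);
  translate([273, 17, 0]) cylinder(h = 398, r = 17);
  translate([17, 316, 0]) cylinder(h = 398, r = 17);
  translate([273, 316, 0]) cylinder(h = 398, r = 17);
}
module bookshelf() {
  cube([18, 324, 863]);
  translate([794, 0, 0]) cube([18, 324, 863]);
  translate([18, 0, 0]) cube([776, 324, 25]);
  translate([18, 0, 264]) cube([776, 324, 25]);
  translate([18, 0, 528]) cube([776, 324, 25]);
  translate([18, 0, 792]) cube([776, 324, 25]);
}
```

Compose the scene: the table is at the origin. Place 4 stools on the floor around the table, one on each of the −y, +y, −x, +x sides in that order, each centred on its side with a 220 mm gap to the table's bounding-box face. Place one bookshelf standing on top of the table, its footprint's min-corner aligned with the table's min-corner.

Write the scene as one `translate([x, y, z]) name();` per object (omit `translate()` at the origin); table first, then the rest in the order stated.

table();
translate([693, -553, 0]) stool();
translate([693, 729, 0]) stool();
translate([-510, 88, 0]) stool();
translate([1896, 88, 0]) stool();
translate([0, 0, 697]) bookshelf();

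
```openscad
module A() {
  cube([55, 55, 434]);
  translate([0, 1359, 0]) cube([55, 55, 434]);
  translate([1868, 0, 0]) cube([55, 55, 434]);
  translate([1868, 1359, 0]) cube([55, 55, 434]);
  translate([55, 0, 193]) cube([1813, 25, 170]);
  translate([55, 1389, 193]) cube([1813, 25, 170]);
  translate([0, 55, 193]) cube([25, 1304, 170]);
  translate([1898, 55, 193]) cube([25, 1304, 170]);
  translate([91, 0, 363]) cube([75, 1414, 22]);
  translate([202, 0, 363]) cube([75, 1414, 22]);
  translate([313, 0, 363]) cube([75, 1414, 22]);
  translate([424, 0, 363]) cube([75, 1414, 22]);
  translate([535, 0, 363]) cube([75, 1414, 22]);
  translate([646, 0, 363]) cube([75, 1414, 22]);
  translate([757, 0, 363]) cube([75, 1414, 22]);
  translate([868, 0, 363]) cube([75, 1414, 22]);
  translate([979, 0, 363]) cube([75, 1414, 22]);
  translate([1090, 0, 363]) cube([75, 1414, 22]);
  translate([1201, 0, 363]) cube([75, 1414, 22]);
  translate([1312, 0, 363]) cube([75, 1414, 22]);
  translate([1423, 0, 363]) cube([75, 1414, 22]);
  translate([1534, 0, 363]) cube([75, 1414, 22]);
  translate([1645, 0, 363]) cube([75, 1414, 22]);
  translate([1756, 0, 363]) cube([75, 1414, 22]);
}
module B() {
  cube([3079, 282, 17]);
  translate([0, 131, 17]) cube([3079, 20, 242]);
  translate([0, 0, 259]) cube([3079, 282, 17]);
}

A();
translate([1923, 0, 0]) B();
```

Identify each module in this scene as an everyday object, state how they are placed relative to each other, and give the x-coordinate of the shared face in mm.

A is a bed frame. B is an I-beam. The I-beam is against the bed frame's +x side, with their −y faces flush. The x-coordinate of the shared face is 1923 mm.

The bed frame's +x face and the I-beam's −x face are both at x = 1923 mm.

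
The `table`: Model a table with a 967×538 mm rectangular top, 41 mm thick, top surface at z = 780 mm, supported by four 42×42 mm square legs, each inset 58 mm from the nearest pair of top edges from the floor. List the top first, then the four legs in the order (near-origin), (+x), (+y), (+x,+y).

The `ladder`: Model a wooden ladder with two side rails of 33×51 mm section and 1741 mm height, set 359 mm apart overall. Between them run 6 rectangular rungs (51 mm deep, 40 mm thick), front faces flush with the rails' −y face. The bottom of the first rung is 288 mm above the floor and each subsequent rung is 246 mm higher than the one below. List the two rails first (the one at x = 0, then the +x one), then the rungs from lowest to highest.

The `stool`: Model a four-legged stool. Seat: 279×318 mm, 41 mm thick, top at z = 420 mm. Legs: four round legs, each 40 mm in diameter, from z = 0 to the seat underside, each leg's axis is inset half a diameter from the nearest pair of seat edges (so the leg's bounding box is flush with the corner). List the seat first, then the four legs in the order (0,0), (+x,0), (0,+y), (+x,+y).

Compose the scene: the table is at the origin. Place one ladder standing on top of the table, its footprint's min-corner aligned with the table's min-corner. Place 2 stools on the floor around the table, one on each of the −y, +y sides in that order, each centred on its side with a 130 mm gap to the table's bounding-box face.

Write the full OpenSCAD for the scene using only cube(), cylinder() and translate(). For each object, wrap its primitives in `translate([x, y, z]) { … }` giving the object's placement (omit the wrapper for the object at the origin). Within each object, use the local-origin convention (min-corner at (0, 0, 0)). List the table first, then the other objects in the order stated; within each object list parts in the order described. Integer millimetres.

translate([0, 0, 739]) cube([967, 538, 41]);
translate([58, 58, 0]) cube([42, 42, 739]);
translate([867, 58, 0]) cube([42, 42, 739]);
translate([58, 438, 0]) cube([42, 42, 739]);
translate([867, 438, 0]) cube([42, 42, 739]);
translate([0, 0, 780]) {
  cube([33, 51, 1741]);
  translate([326, 0, 0]) cube([33, 51, 1741]);
  translate([33, 0, 288]) cube([293, 51, 40]);
  translate([33, 0, 534]) cube([293, 51, 40]);
  translate([33, 0, 780]) cube([293, 51, 40]);
  translate([33, 0, 1026]) cube([293, 51, 40]);
  translate([33, 0, 1272]) cube([293, 51, 40]);
  translate([33, 0, 1518]) cube([293, 51, 40]);
}
translate([344, -448, 0]) {
  translate([0, 0, 379]) cube([279, 318, 41]);
  translate([20, 20, 0]) cylinder(h = 379, r = 20);
  translate([259, 20, 0]) cylinder(h = 379, r = 20);
  translate([20, 298, 0]) cylinder(h = 379, r = 20);
  translate([259, 298, 0]) cylinder(h = 379, r = 20);
}
translate([344, 668, 0]) {
  translate([0, 0, 379]) cube([279, 318, 41]);
  translate([20, 20, 0]) cylinder(h = 379, r = 20);
  translate([259, 20, 0]) cylinder(h = 379, r = 20);
  translate([20, 298, 0]) cylinder(h = 379, r = 20);
  translate([259, 298, 0]) cylinder(h = 379, r = 20);
}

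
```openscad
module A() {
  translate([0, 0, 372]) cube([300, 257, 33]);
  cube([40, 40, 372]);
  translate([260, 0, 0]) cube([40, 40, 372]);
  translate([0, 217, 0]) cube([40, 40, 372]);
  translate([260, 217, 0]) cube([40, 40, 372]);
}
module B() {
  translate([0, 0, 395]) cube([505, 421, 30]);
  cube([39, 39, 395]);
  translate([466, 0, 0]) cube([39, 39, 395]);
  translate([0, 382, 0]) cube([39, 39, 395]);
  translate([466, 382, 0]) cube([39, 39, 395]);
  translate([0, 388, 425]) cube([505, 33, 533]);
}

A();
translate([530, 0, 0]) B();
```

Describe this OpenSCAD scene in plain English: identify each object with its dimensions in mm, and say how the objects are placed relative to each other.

A is a four-legged stool. The seat is a 300×257×33 mm slab whose top surface is at z = 405 mm; four square legs, each 40×40 mm in cross-section, run from the floor (z = 0) to the underside of the seat, each flush with a corner of the seat.

B is a chair. The seat is a 505×421×30 mm slab with its top at z = 425 mm, on four 39×39 mm corner legs (flush with the seat edges, standing on z = 0). A flat backrest 33 mm thick, 533 mm tall, spans the full seat width and rises from the seat top along its +y edge, rear face flush with the rear of the seat.

The chair is on the floor beside the stool on its +x side.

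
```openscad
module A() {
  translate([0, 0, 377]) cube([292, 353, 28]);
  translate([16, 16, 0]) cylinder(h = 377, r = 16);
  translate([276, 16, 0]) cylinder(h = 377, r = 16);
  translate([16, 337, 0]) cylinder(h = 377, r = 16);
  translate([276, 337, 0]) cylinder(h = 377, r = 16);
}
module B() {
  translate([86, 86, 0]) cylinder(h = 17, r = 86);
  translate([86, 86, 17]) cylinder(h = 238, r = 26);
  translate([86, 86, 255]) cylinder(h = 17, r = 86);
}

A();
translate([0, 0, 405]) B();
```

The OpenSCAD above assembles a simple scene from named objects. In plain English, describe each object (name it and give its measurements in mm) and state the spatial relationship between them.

A is a four-legged stool. The seat is a 292×353×28 mm slab whose top surface is at z = 405 mm; four round legs, each 32 mm in diameter, run from the floor (z = 0) to the underside of the seat, each leg's axis is inset half a diameter from the nearest pair of seat edges (so the leg's bounding box is flush with the corner).

B is a spool: two coaxial disc flanges of radius 86 mm and thickness 17 mm, joined by a core cylinder of radius 26 mm and height 238 mm. The lower flange rests on z = 0 and the three cylinders share a vertical axis.

The spool is on top of the stool.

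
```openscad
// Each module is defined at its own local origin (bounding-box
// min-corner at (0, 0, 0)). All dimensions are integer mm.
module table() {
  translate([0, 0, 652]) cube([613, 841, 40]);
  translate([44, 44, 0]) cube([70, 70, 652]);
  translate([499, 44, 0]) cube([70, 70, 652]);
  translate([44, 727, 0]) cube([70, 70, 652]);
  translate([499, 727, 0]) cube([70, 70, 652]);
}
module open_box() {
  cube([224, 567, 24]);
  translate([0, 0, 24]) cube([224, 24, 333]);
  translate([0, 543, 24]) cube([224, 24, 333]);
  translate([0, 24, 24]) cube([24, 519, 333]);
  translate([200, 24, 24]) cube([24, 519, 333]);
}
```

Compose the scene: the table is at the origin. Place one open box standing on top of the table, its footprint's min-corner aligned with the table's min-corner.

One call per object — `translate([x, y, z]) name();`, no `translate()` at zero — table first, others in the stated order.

table();
translate([0, 0, 692]) open_box();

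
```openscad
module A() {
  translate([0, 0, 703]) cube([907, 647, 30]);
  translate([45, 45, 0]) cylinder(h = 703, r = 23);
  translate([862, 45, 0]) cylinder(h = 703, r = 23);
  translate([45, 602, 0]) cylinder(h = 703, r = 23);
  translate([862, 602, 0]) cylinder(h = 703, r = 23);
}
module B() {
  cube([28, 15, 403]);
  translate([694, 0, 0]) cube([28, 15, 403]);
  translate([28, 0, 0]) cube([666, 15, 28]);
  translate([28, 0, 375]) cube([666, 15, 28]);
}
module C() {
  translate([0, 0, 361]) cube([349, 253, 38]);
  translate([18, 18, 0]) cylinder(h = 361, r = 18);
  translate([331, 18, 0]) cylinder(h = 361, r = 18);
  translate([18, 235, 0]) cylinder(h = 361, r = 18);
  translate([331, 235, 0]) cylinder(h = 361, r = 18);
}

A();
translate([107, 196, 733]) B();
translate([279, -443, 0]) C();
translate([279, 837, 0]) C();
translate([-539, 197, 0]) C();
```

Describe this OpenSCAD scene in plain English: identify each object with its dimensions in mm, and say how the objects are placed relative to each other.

A is a table with a 907×647 mm rectangular top, 30 mm thick, top surface at z = 733 mm, supported by four round legs of 46 mm diameter, each leg's bounding box inset 22 mm from the nearest pair of top edges, running from the floor.

B is a rectangular picture frame lying in the x–z plane (depth along y). The opening is 666 mm wide (x) by 347 mm tall (z), surrounded by a border 28 mm wide on all four sides. The frame is 15 mm deep and is made of two full-height vertical stiles with two horizontal rails fitted between them.

C is a four-legged stool. The seat is 349×253 mm, 38 mm thick, top at z = 399 mm. It stands on four round legs, each 36 mm in diameter, from z = 0 to the seat underside, each leg's axis is inset half a diameter from the nearest pair of seat edges (so the leg's bounding box is flush with the corner).

The picture frame is on top of the table. Three stools sit around the table at the −y, +y, −x sides.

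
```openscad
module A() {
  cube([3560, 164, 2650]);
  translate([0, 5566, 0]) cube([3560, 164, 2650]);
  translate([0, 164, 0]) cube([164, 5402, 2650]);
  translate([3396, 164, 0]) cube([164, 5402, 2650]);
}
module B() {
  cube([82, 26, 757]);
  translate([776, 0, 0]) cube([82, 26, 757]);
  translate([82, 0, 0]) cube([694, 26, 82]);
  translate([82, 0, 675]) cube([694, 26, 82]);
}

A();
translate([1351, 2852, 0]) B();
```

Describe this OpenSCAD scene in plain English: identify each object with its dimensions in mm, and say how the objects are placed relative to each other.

A is a box-shaped house frame (walls only): outside footprint 3560×5730 mm, wall height 2650 mm, wall thickness 164 mm. The two y-facing walls run the full x-width; the two x-facing walls fit between the inner faces of the y-facing walls.

B is a picture frame with a 694×593 mm rectangular opening (x by z) and a uniform 82 mm border on every side. Frame depth is 26 mm along y. It is built from two vertical stiles running the full outside height and two horizontal rails spanning the gap between the stiles.

The picture frame sits inside the house frame, centred.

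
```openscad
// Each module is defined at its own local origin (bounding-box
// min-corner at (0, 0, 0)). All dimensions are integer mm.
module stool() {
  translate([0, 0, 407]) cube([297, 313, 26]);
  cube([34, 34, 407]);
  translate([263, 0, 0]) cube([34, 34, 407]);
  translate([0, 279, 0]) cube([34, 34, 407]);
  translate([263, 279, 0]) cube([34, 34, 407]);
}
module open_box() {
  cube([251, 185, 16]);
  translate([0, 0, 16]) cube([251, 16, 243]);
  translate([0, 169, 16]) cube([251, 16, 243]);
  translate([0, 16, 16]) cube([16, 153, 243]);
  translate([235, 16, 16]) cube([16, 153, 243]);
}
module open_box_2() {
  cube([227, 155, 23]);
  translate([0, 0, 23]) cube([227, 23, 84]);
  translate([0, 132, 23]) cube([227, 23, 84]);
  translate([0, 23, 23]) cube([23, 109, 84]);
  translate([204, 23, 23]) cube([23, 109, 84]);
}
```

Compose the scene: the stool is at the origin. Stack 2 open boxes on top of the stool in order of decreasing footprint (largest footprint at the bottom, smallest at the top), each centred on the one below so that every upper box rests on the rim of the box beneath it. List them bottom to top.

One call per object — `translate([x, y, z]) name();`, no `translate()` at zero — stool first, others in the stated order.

stool();
translate([23, 64, 433]) open_box();
translate([35, 79, 692]) open_box_2();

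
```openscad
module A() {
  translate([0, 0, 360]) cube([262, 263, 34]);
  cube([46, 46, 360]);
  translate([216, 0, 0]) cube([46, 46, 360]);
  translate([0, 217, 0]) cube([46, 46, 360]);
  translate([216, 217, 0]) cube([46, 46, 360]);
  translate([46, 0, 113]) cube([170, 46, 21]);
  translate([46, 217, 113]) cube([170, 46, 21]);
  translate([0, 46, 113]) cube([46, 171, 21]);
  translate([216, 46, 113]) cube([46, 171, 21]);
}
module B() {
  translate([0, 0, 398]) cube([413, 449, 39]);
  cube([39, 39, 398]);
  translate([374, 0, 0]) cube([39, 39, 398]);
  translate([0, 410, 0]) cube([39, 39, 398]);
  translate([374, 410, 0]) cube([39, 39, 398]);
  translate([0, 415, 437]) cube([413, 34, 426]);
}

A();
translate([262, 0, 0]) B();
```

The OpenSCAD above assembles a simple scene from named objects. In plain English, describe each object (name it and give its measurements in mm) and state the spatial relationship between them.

A is a four-legged stool. The seat is 262×263 mm, 34 mm thick, top at z = 394 mm. It stands on four square legs, each 46×46 mm in cross-section, from z = 0 to the seat underside, each flush with a corner of the seat. Four stretchers, 46 mm wide and 21 mm tall, connect adjacent legs with their undersides at z = 113 mm, each running between the inner faces of the legs it joins and aligned with the legs' outer faces on the other axis.

B is a chair: 413×449 mm seat, 39 mm thick, top at z = 437 mm, on four 39 mm square corner legs flush with the seat edges. A 34 mm thick backrest slab spans the full seat width, extending 426 mm above the seat top, its back face flush with the seat's +y edge.

The chair is against the stool's +x side, with their −y faces flush.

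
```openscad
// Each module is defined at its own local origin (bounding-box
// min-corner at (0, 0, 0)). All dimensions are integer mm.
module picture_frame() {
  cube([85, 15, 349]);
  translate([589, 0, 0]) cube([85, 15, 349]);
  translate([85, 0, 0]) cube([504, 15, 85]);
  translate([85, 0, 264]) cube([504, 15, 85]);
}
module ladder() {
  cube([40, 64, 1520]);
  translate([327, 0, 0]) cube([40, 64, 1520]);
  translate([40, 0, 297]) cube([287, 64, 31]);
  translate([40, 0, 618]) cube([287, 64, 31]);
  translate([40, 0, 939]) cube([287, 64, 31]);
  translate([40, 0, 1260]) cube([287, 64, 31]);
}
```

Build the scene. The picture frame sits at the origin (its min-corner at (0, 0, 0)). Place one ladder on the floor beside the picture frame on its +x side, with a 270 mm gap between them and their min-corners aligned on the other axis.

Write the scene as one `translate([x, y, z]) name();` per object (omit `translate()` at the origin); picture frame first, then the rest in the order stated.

picture_frame();
translate([944, 0, 0]) ladder();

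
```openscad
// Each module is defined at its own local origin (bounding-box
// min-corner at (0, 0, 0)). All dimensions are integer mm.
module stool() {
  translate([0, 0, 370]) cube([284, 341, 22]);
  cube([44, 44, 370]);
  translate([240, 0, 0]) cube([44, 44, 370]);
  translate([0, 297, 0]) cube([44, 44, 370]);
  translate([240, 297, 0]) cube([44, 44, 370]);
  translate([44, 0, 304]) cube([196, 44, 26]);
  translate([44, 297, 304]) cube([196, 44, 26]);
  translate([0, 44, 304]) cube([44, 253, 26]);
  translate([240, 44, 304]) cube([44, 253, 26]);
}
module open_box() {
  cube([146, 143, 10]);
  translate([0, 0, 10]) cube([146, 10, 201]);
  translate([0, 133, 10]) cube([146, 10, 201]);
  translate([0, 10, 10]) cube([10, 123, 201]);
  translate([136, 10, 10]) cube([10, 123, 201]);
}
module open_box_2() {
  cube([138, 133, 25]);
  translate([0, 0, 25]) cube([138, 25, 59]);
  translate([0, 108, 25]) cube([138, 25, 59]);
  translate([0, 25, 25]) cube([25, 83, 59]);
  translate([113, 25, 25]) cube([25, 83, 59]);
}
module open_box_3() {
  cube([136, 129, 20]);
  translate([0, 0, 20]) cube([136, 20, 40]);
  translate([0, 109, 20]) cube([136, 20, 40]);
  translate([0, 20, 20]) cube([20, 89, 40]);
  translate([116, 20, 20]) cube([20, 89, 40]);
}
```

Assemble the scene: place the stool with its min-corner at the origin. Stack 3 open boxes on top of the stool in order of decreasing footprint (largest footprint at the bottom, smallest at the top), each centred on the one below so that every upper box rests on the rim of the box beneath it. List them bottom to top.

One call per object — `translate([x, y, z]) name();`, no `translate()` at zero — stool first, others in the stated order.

stool();
translate([69, 99, 392]) open_box();
translate([73, 104, 603]) open_box_2();
translate([74, 106, 687]) open_box_3();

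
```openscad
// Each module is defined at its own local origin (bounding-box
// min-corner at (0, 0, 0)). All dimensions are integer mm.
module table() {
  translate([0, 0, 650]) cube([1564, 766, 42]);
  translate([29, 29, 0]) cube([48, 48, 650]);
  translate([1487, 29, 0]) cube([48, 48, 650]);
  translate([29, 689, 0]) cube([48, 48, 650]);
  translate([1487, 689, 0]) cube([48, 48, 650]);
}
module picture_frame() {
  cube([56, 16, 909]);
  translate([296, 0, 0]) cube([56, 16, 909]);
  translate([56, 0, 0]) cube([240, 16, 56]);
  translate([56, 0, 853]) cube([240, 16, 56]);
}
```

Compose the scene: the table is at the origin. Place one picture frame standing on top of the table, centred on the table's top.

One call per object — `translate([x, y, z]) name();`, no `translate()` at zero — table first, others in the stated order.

table();
translate([606, 375, 692]) picture_frame();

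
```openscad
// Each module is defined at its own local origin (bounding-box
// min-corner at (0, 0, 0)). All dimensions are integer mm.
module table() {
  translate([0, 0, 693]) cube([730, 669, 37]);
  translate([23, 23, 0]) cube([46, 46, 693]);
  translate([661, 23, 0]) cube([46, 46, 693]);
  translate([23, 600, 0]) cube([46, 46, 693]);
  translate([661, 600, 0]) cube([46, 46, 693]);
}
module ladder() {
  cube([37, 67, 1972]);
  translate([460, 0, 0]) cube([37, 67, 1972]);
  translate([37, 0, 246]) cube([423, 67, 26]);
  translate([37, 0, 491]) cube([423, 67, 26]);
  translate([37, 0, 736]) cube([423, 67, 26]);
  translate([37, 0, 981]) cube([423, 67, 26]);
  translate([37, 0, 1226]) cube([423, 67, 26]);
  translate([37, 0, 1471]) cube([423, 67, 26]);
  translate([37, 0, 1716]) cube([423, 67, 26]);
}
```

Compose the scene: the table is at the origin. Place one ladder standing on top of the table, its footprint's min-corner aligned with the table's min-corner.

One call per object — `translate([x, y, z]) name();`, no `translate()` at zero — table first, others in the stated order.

table();
translate([0, 0, 730]) ladder();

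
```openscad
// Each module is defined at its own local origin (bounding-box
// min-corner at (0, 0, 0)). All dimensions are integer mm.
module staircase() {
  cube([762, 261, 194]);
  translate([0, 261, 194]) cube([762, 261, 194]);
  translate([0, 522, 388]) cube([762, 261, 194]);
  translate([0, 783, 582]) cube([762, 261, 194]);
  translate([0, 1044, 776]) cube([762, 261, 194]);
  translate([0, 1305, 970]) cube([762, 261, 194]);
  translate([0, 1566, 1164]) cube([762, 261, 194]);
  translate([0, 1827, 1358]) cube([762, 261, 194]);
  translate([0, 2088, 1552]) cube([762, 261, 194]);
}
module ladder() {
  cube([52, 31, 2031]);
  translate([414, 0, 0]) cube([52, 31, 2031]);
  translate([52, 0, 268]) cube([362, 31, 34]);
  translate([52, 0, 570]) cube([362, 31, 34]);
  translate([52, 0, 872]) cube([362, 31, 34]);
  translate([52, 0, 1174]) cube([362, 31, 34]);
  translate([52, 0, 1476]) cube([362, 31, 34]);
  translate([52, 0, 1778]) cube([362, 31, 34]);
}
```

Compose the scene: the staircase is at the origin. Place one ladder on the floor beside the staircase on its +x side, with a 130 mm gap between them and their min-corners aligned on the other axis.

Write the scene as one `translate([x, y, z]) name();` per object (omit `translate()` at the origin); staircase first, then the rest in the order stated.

staircase();
translate([892, 0, 0]) ladder();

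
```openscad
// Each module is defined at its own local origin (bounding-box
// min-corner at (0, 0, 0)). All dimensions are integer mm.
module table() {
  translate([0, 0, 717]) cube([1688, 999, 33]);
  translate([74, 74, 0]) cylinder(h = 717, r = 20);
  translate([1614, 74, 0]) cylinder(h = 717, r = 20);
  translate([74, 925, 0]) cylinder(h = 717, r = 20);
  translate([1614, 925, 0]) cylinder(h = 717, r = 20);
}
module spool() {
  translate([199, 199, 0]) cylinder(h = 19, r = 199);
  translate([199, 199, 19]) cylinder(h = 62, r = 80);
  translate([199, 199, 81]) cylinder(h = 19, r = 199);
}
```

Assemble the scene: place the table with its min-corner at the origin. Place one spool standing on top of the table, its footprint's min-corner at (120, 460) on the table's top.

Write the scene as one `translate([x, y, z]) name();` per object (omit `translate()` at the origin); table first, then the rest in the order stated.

table();
translate([120, 460, 750]) spool();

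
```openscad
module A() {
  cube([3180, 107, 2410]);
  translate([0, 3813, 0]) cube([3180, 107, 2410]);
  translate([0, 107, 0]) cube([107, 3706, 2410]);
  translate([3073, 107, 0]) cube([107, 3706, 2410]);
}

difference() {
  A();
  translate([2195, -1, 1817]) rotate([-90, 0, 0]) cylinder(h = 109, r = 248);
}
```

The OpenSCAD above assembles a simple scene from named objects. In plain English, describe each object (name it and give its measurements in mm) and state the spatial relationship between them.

A is a box-shaped house frame (walls only): outside footprint 3180×3920 mm, wall height 2410 mm, wall thickness 107 mm. The two y-facing walls run the full x-width; the two x-facing walls fit between the inner faces of the y-facing walls.

The house frame has a circular hole of radius 248 mm through its front wall, centred at (x = 2195, z = 1817).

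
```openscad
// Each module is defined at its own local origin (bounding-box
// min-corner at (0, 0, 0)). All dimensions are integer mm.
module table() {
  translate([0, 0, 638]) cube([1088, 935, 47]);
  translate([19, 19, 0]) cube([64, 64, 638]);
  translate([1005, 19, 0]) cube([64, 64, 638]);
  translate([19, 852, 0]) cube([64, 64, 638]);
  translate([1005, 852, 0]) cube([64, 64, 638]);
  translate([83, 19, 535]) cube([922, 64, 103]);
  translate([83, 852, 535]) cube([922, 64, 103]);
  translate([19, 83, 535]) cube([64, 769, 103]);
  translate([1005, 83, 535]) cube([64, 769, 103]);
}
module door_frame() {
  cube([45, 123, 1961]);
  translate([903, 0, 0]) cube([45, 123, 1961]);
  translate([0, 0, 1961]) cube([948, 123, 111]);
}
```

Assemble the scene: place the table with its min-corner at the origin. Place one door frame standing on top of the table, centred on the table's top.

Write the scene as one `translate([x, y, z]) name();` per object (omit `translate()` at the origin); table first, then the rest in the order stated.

table();
translate([70, 406, 685]) door_frame();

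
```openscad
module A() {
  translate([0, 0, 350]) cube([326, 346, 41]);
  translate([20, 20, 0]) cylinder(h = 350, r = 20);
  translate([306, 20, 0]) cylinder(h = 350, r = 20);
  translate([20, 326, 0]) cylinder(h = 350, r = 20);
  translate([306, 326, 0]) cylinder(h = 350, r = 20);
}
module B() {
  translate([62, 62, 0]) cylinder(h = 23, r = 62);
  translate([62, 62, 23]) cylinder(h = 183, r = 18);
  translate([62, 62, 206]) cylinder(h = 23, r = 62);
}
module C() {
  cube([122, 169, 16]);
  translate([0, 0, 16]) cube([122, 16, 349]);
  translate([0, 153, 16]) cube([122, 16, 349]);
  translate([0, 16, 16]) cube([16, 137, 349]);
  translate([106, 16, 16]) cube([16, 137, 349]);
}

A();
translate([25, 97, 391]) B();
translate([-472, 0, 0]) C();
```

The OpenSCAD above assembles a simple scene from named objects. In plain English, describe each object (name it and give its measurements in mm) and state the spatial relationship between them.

A is a four-legged stool. The seat is a 326×346×41 mm slab whose top surface is at z = 391 mm; four round legs, each 40 mm in diameter, run from the floor (z = 0) to the underside of the seat, each leg's axis is inset half a diameter from the nearest pair of seat edges (so the leg's bounding box is flush with the corner).

B is a spool: two coaxial disc flanges of radius 62 mm and thickness 23 mm, joined by a core cylinder of radius 18 mm and height 183 mm. The lower flange rests on z = 0 and the three cylinders share a vertical axis.

C is an open storage box with external size 122×169×365 mm and wall thickness 16 mm (the base is also 16 mm thick). The base covers the whole footprint; the four walls stand on the base, with the y-facing walls full-width and the x-facing walls fitting between their inner faces.

The spool is on top of the stool. The open box is on the floor beside the stool on its −x side.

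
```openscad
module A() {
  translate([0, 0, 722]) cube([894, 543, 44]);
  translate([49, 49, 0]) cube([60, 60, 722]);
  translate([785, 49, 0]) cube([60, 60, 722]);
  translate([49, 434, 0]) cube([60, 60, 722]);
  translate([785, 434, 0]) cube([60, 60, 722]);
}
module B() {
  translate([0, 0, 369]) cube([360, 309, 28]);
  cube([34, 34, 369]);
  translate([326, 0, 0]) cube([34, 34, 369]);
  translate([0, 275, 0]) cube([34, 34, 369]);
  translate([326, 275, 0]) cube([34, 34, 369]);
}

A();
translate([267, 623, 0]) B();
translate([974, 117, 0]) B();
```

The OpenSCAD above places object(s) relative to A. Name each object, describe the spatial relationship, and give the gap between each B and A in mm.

Each stool's nearest face is 80 mm from the table's bounding box.

A is a table. B is a stool. Two stools sit around the table at the +y, +x sides. The gap between each stool and the table is 80 mm.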